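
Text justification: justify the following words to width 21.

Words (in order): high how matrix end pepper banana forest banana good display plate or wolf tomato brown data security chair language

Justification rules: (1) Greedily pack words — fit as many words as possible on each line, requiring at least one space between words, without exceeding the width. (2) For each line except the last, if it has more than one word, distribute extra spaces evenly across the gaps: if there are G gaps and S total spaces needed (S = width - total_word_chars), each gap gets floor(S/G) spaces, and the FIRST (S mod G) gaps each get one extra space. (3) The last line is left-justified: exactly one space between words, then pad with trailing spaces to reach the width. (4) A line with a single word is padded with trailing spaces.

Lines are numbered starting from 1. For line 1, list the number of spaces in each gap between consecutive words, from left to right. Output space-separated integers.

Line 1: ['high', 'how', 'matrix', 'end'] (min_width=19, slack=2)
Line 2: ['pepper', 'banana', 'forest'] (min_width=20, slack=1)
Line 3: ['banana', 'good', 'display'] (min_width=19, slack=2)
Line 4: ['plate', 'or', 'wolf', 'tomato'] (min_width=20, slack=1)
Line 5: ['brown', 'data', 'security'] (min_width=19, slack=2)
Line 6: ['chair', 'language'] (min_width=14, slack=7)

Answer: 2 2 1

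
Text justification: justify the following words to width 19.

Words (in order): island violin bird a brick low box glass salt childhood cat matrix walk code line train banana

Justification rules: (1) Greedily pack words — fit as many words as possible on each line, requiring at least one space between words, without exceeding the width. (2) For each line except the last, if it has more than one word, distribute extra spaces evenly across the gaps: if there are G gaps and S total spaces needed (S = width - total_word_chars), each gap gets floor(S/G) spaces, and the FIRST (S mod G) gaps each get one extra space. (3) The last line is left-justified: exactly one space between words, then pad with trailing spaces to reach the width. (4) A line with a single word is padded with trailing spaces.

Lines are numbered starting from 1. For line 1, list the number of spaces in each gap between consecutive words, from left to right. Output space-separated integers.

Line 1: ['island', 'violin', 'bird'] (min_width=18, slack=1)
Line 2: ['a', 'brick', 'low', 'box'] (min_width=15, slack=4)
Line 3: ['glass', 'salt'] (min_width=10, slack=9)
Line 4: ['childhood', 'cat'] (min_width=13, slack=6)
Line 5: ['matrix', 'walk', 'code'] (min_width=16, slack=3)
Line 6: ['line', 'train', 'banana'] (min_width=17, slack=2)

Answer: 2 1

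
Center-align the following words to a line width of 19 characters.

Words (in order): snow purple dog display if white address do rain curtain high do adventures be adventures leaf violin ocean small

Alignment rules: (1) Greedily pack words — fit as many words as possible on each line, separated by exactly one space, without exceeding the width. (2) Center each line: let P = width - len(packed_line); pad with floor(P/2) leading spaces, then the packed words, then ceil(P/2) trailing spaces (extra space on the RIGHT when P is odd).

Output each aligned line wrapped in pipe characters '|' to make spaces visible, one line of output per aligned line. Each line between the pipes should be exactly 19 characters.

Line 1: ['snow', 'purple', 'dog'] (min_width=15, slack=4)
Line 2: ['display', 'if', 'white'] (min_width=16, slack=3)
Line 3: ['address', 'do', 'rain'] (min_width=15, slack=4)
Line 4: ['curtain', 'high', 'do'] (min_width=15, slack=4)
Line 5: ['adventures', 'be'] (min_width=13, slack=6)
Line 6: ['adventures', 'leaf'] (min_width=15, slack=4)
Line 7: ['violin', 'ocean', 'small'] (min_width=18, slack=1)

Answer: |  snow purple dog  |
| display if white  |
|  address do rain  |
|  curtain high do  |
|   adventures be   |
|  adventures leaf  |
|violin ocean small |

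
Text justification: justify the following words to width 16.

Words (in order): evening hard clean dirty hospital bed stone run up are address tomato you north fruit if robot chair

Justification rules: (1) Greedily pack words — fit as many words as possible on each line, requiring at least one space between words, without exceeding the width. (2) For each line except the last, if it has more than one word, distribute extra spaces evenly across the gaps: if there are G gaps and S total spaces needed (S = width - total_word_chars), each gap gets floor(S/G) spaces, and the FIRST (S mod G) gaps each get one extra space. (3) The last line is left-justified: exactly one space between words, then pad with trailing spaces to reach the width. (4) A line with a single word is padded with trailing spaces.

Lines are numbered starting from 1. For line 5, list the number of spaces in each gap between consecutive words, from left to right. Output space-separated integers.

Line 1: ['evening', 'hard'] (min_width=12, slack=4)
Line 2: ['clean', 'dirty'] (min_width=11, slack=5)
Line 3: ['hospital', 'bed'] (min_width=12, slack=4)
Line 4: ['stone', 'run', 'up', 'are'] (min_width=16, slack=0)
Line 5: ['address', 'tomato'] (min_width=14, slack=2)
Line 6: ['you', 'north', 'fruit'] (min_width=15, slack=1)
Line 7: ['if', 'robot', 'chair'] (min_width=14, slack=2)

Answer: 3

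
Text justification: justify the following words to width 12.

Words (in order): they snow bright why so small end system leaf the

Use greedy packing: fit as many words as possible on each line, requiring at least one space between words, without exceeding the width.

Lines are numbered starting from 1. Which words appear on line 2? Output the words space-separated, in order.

Answer: bright why

Derivation:
Line 1: ['they', 'snow'] (min_width=9, slack=3)
Line 2: ['bright', 'why'] (min_width=10, slack=2)
Line 3: ['so', 'small', 'end'] (min_width=12, slack=0)
Line 4: ['system', 'leaf'] (min_width=11, slack=1)
Line 5: ['the'] (min_width=3, slack=9)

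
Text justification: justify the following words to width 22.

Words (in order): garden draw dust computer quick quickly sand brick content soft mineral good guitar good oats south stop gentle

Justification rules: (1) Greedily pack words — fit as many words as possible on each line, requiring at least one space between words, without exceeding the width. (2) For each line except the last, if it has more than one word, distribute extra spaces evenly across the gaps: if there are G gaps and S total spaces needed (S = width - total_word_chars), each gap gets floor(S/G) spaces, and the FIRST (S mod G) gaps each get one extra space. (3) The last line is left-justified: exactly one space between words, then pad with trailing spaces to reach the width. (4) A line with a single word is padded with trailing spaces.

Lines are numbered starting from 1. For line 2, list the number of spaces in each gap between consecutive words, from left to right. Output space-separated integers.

Answer: 1 1

Derivation:
Line 1: ['garden', 'draw', 'dust'] (min_width=16, slack=6)
Line 2: ['computer', 'quick', 'quickly'] (min_width=22, slack=0)
Line 3: ['sand', 'brick', 'content'] (min_width=18, slack=4)
Line 4: ['soft', 'mineral', 'good'] (min_width=17, slack=5)
Line 5: ['guitar', 'good', 'oats', 'south'] (min_width=22, slack=0)
Line 6: ['stop', 'gentle'] (min_width=11, slack=11)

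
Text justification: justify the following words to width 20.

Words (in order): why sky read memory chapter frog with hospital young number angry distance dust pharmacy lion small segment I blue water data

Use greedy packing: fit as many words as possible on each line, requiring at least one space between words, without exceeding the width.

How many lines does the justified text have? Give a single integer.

Line 1: ['why', 'sky', 'read', 'memory'] (min_width=19, slack=1)
Line 2: ['chapter', 'frog', 'with'] (min_width=17, slack=3)
Line 3: ['hospital', 'young'] (min_width=14, slack=6)
Line 4: ['number', 'angry'] (min_width=12, slack=8)
Line 5: ['distance', 'dust'] (min_width=13, slack=7)
Line 6: ['pharmacy', 'lion', 'small'] (min_width=19, slack=1)
Line 7: ['segment', 'I', 'blue', 'water'] (min_width=20, slack=0)
Line 8: ['data'] (min_width=4, slack=16)
Total lines: 8

Answer: 8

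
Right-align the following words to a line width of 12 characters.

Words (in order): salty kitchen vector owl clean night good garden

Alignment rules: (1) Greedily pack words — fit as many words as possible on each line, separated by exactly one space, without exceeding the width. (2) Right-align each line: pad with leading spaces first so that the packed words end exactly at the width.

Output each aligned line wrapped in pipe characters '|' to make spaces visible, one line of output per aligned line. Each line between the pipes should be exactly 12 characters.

Line 1: ['salty'] (min_width=5, slack=7)
Line 2: ['kitchen'] (min_width=7, slack=5)
Line 3: ['vector', 'owl'] (min_width=10, slack=2)
Line 4: ['clean', 'night'] (min_width=11, slack=1)
Line 5: ['good', 'garden'] (min_width=11, slack=1)

Answer: |       salty|
|     kitchen|
|  vector owl|
| clean night|
| good garden|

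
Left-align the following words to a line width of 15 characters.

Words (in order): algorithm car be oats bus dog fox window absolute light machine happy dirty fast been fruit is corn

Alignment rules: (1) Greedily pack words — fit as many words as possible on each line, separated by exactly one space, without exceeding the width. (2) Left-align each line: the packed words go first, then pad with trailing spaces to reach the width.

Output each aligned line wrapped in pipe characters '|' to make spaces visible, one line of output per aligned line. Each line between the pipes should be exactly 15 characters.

Answer: |algorithm car  |
|be oats bus dog|
|fox window     |
|absolute light |
|machine happy  |
|dirty fast been|
|fruit is corn  |

Derivation:
Line 1: ['algorithm', 'car'] (min_width=13, slack=2)
Line 2: ['be', 'oats', 'bus', 'dog'] (min_width=15, slack=0)
Line 3: ['fox', 'window'] (min_width=10, slack=5)
Line 4: ['absolute', 'light'] (min_width=14, slack=1)
Line 5: ['machine', 'happy'] (min_width=13, slack=2)
Line 6: ['dirty', 'fast', 'been'] (min_width=15, slack=0)
Line 7: ['fruit', 'is', 'corn'] (min_width=13, slack=2)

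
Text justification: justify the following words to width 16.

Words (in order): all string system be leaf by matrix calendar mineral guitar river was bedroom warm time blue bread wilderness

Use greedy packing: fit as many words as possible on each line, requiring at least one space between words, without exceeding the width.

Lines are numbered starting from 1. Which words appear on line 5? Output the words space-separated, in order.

Line 1: ['all', 'string'] (min_width=10, slack=6)
Line 2: ['system', 'be', 'leaf'] (min_width=14, slack=2)
Line 3: ['by', 'matrix'] (min_width=9, slack=7)
Line 4: ['calendar', 'mineral'] (min_width=16, slack=0)
Line 5: ['guitar', 'river', 'was'] (min_width=16, slack=0)
Line 6: ['bedroom', 'warm'] (min_width=12, slack=4)
Line 7: ['time', 'blue', 'bread'] (min_width=15, slack=1)
Line 8: ['wilderness'] (min_width=10, slack=6)

Answer: guitar river was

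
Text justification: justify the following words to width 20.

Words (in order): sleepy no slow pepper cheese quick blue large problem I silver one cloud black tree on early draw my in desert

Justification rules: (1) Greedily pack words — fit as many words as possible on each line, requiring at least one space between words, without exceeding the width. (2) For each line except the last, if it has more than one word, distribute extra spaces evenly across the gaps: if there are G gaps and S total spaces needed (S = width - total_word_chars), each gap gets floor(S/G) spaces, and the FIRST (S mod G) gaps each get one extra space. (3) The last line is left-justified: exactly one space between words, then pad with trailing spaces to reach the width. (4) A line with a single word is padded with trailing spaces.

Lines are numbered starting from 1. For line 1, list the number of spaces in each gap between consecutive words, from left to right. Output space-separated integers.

Answer: 4 4

Derivation:
Line 1: ['sleepy', 'no', 'slow'] (min_width=14, slack=6)
Line 2: ['pepper', 'cheese', 'quick'] (min_width=19, slack=1)
Line 3: ['blue', 'large', 'problem', 'I'] (min_width=20, slack=0)
Line 4: ['silver', 'one', 'cloud'] (min_width=16, slack=4)
Line 5: ['black', 'tree', 'on', 'early'] (min_width=19, slack=1)
Line 6: ['draw', 'my', 'in', 'desert'] (min_width=17, slack=3)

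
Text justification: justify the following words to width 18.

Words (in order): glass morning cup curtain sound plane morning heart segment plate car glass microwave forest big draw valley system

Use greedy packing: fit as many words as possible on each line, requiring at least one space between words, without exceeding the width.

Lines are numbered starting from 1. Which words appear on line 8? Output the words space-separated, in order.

Line 1: ['glass', 'morning', 'cup'] (min_width=17, slack=1)
Line 2: ['curtain', 'sound'] (min_width=13, slack=5)
Line 3: ['plane', 'morning'] (min_width=13, slack=5)
Line 4: ['heart', 'segment'] (min_width=13, slack=5)
Line 5: ['plate', 'car', 'glass'] (min_width=15, slack=3)
Line 6: ['microwave', 'forest'] (min_width=16, slack=2)
Line 7: ['big', 'draw', 'valley'] (min_width=15, slack=3)
Line 8: ['system'] (min_width=6, slack=12)

Answer: system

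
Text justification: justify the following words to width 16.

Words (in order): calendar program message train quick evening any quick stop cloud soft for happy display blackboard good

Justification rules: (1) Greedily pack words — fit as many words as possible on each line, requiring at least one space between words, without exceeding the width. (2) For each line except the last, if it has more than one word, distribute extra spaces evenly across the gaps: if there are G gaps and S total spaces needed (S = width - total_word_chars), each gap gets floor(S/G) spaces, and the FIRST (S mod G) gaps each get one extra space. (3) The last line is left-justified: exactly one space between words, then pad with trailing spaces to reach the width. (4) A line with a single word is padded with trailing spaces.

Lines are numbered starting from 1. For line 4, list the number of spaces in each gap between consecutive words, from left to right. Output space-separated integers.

Line 1: ['calendar', 'program'] (min_width=16, slack=0)
Line 2: ['message', 'train'] (min_width=13, slack=3)
Line 3: ['quick', 'evening'] (min_width=13, slack=3)
Line 4: ['any', 'quick', 'stop'] (min_width=14, slack=2)
Line 5: ['cloud', 'soft', 'for'] (min_width=14, slack=2)
Line 6: ['happy', 'display'] (min_width=13, slack=3)
Line 7: ['blackboard', 'good'] (min_width=15, slack=1)

Answer: 2 2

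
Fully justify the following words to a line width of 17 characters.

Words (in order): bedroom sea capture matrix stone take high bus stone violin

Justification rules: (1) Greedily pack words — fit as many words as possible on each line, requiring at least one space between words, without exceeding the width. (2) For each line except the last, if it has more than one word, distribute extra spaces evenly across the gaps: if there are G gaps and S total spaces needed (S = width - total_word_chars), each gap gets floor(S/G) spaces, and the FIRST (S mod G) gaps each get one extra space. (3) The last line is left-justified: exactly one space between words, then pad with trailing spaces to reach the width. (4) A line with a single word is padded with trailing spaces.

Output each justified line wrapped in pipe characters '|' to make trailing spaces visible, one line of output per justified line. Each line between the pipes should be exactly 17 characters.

Line 1: ['bedroom', 'sea'] (min_width=11, slack=6)
Line 2: ['capture', 'matrix'] (min_width=14, slack=3)
Line 3: ['stone', 'take', 'high'] (min_width=15, slack=2)
Line 4: ['bus', 'stone', 'violin'] (min_width=16, slack=1)

Answer: |bedroom       sea|
|capture    matrix|
|stone  take  high|
|bus stone violin |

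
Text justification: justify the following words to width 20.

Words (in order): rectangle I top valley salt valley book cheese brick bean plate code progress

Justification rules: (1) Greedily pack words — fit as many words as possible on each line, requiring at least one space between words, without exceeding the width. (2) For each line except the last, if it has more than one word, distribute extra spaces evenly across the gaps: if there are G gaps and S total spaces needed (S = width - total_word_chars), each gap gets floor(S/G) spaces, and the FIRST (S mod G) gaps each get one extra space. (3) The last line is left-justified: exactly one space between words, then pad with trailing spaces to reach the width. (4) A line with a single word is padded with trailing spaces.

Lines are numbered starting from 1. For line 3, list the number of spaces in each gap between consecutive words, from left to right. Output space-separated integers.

Answer: 3 2

Derivation:
Line 1: ['rectangle', 'I', 'top'] (min_width=15, slack=5)
Line 2: ['valley', 'salt', 'valley'] (min_width=18, slack=2)
Line 3: ['book', 'cheese', 'brick'] (min_width=17, slack=3)
Line 4: ['bean', 'plate', 'code'] (min_width=15, slack=5)
Line 5: ['progress'] (min_width=8, slack=12)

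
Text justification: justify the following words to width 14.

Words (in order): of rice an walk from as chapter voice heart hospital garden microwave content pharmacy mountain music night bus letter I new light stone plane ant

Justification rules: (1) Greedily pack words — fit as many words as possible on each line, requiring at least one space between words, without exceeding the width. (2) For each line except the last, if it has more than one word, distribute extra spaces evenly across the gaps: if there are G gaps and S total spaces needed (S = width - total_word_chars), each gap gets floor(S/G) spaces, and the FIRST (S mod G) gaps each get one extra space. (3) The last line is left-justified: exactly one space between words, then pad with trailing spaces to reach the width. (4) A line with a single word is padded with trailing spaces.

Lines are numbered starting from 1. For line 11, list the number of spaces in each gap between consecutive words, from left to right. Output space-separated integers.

Answer: 2 2

Derivation:
Line 1: ['of', 'rice', 'an'] (min_width=10, slack=4)
Line 2: ['walk', 'from', 'as'] (min_width=12, slack=2)
Line 3: ['chapter', 'voice'] (min_width=13, slack=1)
Line 4: ['heart', 'hospital'] (min_width=14, slack=0)
Line 5: ['garden'] (min_width=6, slack=8)
Line 6: ['microwave'] (min_width=9, slack=5)
Line 7: ['content'] (min_width=7, slack=7)
Line 8: ['pharmacy'] (min_width=8, slack=6)
Line 9: ['mountain', 'music'] (min_width=14, slack=0)
Line 10: ['night', 'bus'] (min_width=9, slack=5)
Line 11: ['letter', 'I', 'new'] (min_width=12, slack=2)
Line 12: ['light', 'stone'] (min_width=11, slack=3)
Line 13: ['plane', 'ant'] (min_width=9, slack=5)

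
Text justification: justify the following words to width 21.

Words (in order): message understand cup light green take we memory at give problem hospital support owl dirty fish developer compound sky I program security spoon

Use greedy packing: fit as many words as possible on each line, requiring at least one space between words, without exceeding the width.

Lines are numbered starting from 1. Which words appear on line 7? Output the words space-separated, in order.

Answer: compound sky I

Derivation:
Line 1: ['message', 'understand'] (min_width=18, slack=3)
Line 2: ['cup', 'light', 'green', 'take'] (min_width=20, slack=1)
Line 3: ['we', 'memory', 'at', 'give'] (min_width=17, slack=4)
Line 4: ['problem', 'hospital'] (min_width=16, slack=5)
Line 5: ['support', 'owl', 'dirty'] (min_width=17, slack=4)
Line 6: ['fish', 'developer'] (min_width=14, slack=7)
Line 7: ['compound', 'sky', 'I'] (min_width=14, slack=7)
Line 8: ['program', 'security'] (min_width=16, slack=5)
Line 9: ['spoon'] (min_width=5, slack=16)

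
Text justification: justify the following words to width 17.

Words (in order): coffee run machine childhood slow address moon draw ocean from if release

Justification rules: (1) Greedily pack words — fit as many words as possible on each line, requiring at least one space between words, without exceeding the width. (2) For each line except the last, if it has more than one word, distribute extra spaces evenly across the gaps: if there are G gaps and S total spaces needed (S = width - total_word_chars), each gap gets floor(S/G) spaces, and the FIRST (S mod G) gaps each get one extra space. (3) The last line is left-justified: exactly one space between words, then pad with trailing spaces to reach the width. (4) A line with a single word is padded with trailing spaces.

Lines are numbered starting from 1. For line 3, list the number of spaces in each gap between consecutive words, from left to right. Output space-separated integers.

Line 1: ['coffee', 'run'] (min_width=10, slack=7)
Line 2: ['machine', 'childhood'] (min_width=17, slack=0)
Line 3: ['slow', 'address', 'moon'] (min_width=17, slack=0)
Line 4: ['draw', 'ocean', 'from'] (min_width=15, slack=2)
Line 5: ['if', 'release'] (min_width=10, slack=7)

Answer: 1 1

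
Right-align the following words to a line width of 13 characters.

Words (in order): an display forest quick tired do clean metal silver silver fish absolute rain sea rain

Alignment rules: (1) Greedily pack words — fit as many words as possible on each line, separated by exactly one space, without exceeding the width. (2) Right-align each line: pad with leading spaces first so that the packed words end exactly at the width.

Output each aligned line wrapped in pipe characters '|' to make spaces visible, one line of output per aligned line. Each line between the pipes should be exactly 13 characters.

Answer: |   an display|
| forest quick|
|     tired do|
|  clean metal|
|silver silver|
|fish absolute|
|rain sea rain|

Derivation:
Line 1: ['an', 'display'] (min_width=10, slack=3)
Line 2: ['forest', 'quick'] (min_width=12, slack=1)
Line 3: ['tired', 'do'] (min_width=8, slack=5)
Line 4: ['clean', 'metal'] (min_width=11, slack=2)
Line 5: ['silver', 'silver'] (min_width=13, slack=0)
Line 6: ['fish', 'absolute'] (min_width=13, slack=0)
Line 7: ['rain', 'sea', 'rain'] (min_width=13, slack=0)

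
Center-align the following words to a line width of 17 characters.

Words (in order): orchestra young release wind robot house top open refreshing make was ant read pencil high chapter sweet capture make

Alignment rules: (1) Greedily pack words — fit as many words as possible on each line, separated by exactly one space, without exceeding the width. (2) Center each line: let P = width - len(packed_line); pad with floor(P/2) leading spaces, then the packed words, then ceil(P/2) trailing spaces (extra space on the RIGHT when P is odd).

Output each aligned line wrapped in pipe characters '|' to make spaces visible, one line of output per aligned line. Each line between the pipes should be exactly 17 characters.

Line 1: ['orchestra', 'young'] (min_width=15, slack=2)
Line 2: ['release', 'wind'] (min_width=12, slack=5)
Line 3: ['robot', 'house', 'top'] (min_width=15, slack=2)
Line 4: ['open', 'refreshing'] (min_width=15, slack=2)
Line 5: ['make', 'was', 'ant', 'read'] (min_width=17, slack=0)
Line 6: ['pencil', 'high'] (min_width=11, slack=6)
Line 7: ['chapter', 'sweet'] (min_width=13, slack=4)
Line 8: ['capture', 'make'] (min_width=12, slack=5)

Answer: | orchestra young |
|  release wind   |
| robot house top |
| open refreshing |
|make was ant read|
|   pencil high   |
|  chapter sweet  |
|  capture make   |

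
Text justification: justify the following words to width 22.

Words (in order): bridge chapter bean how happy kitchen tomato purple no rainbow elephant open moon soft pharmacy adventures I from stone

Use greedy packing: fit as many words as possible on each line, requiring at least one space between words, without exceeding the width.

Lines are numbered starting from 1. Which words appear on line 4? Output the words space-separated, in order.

Line 1: ['bridge', 'chapter', 'bean'] (min_width=19, slack=3)
Line 2: ['how', 'happy', 'kitchen'] (min_width=17, slack=5)
Line 3: ['tomato', 'purple', 'no'] (min_width=16, slack=6)
Line 4: ['rainbow', 'elephant', 'open'] (min_width=21, slack=1)
Line 5: ['moon', 'soft', 'pharmacy'] (min_width=18, slack=4)
Line 6: ['adventures', 'I', 'from'] (min_width=17, slack=5)
Line 7: ['stone'] (min_width=5, slack=17)

Answer: rainbow elephant open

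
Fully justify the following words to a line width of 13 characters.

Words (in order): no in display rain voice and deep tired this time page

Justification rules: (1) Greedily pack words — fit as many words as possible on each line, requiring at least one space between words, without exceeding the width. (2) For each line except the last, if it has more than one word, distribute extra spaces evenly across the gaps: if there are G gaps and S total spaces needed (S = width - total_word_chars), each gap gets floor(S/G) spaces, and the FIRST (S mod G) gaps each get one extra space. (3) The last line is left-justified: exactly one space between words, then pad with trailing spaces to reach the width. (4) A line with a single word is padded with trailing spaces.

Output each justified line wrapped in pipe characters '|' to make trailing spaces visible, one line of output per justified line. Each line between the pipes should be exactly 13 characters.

Answer: |no in display|
|rain    voice|
|and      deep|
|tired    this|
|time page    |

Derivation:
Line 1: ['no', 'in', 'display'] (min_width=13, slack=0)
Line 2: ['rain', 'voice'] (min_width=10, slack=3)
Line 3: ['and', 'deep'] (min_width=8, slack=5)
Line 4: ['tired', 'this'] (min_width=10, slack=3)
Line 5: ['time', 'page'] (min_width=9, slack=4)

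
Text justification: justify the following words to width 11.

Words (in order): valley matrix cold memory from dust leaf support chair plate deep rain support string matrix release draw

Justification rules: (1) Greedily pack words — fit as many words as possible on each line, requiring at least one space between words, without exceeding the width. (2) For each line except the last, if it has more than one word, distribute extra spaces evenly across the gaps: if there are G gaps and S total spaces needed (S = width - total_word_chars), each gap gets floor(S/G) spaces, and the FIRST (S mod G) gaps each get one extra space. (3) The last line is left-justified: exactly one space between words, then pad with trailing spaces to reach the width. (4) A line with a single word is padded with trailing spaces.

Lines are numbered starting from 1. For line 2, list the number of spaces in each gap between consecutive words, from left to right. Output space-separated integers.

Line 1: ['valley'] (min_width=6, slack=5)
Line 2: ['matrix', 'cold'] (min_width=11, slack=0)
Line 3: ['memory', 'from'] (min_width=11, slack=0)
Line 4: ['dust', 'leaf'] (min_width=9, slack=2)
Line 5: ['support'] (min_width=7, slack=4)
Line 6: ['chair', 'plate'] (min_width=11, slack=0)
Line 7: ['deep', 'rain'] (min_width=9, slack=2)
Line 8: ['support'] (min_width=7, slack=4)
Line 9: ['string'] (min_width=6, slack=5)
Line 10: ['matrix'] (min_width=6, slack=5)
Line 11: ['release'] (min_width=7, slack=4)
Line 12: ['draw'] (min_width=4, slack=7)

Answer: 1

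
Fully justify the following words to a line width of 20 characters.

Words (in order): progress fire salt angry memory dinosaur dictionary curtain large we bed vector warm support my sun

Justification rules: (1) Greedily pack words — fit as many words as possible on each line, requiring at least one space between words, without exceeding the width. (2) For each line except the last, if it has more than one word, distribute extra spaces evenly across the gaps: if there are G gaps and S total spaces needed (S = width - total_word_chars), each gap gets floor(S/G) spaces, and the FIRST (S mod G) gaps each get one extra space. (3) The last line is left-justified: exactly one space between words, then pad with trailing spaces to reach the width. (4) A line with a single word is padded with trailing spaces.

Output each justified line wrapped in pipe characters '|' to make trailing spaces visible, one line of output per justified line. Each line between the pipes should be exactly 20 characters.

Answer: |progress  fire  salt|
|angry         memory|
|dinosaur  dictionary|
|curtain large we bed|
|vector  warm support|
|my sun              |

Derivation:
Line 1: ['progress', 'fire', 'salt'] (min_width=18, slack=2)
Line 2: ['angry', 'memory'] (min_width=12, slack=8)
Line 3: ['dinosaur', 'dictionary'] (min_width=19, slack=1)
Line 4: ['curtain', 'large', 'we', 'bed'] (min_width=20, slack=0)
Line 5: ['vector', 'warm', 'support'] (min_width=19, slack=1)
Line 6: ['my', 'sun'] (min_width=6, slack=14)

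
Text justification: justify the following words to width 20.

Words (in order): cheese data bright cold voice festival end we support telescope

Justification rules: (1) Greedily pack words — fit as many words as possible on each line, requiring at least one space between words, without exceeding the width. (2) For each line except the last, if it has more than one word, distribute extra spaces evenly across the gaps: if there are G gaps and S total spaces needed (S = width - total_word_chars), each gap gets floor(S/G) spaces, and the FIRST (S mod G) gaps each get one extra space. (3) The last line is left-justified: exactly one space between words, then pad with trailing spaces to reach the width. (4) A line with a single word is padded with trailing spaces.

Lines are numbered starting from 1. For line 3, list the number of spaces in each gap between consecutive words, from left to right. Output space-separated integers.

Line 1: ['cheese', 'data', 'bright'] (min_width=18, slack=2)
Line 2: ['cold', 'voice', 'festival'] (min_width=19, slack=1)
Line 3: ['end', 'we', 'support'] (min_width=14, slack=6)
Line 4: ['telescope'] (min_width=9, slack=11)

Answer: 4 4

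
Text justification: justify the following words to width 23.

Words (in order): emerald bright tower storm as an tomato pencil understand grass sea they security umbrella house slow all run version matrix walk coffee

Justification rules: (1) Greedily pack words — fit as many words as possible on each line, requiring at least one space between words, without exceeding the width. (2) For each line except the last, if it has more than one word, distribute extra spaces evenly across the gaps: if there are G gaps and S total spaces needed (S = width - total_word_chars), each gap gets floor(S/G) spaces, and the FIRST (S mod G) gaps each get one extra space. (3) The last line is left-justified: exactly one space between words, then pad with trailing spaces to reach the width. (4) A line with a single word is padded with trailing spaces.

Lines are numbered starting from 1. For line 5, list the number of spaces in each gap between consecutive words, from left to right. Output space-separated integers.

Line 1: ['emerald', 'bright', 'tower'] (min_width=20, slack=3)
Line 2: ['storm', 'as', 'an', 'tomato'] (min_width=18, slack=5)
Line 3: ['pencil', 'understand', 'grass'] (min_width=23, slack=0)
Line 4: ['sea', 'they', 'security'] (min_width=17, slack=6)
Line 5: ['umbrella', 'house', 'slow', 'all'] (min_width=23, slack=0)
Line 6: ['run', 'version', 'matrix', 'walk'] (min_width=23, slack=0)
Line 7: ['coffee'] (min_width=6, slack=17)

Answer: 1 1 1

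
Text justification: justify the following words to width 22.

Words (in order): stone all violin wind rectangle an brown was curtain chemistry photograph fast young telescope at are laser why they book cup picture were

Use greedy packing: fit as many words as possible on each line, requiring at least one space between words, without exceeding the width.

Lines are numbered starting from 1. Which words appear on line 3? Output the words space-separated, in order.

Answer: curtain chemistry

Derivation:
Line 1: ['stone', 'all', 'violin', 'wind'] (min_width=21, slack=1)
Line 2: ['rectangle', 'an', 'brown', 'was'] (min_width=22, slack=0)
Line 3: ['curtain', 'chemistry'] (min_width=17, slack=5)
Line 4: ['photograph', 'fast', 'young'] (min_width=21, slack=1)
Line 5: ['telescope', 'at', 'are', 'laser'] (min_width=22, slack=0)
Line 6: ['why', 'they', 'book', 'cup'] (min_width=17, slack=5)
Line 7: ['picture', 'were'] (min_width=12, slack=10)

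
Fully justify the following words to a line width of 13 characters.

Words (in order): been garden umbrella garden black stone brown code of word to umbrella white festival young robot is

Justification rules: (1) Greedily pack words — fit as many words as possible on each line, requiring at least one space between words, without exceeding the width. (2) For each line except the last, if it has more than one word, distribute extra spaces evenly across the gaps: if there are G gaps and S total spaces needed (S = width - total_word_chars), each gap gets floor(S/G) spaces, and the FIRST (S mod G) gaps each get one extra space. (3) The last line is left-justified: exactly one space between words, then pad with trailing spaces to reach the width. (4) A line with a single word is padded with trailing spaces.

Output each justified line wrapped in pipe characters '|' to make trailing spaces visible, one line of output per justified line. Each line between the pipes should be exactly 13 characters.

Answer: |been   garden|
|umbrella     |
|garden  black|
|stone   brown|
|code  of word|
|to   umbrella|
|white        |
|festival     |
|young   robot|
|is           |

Derivation:
Line 1: ['been', 'garden'] (min_width=11, slack=2)
Line 2: ['umbrella'] (min_width=8, slack=5)
Line 3: ['garden', 'black'] (min_width=12, slack=1)
Line 4: ['stone', 'brown'] (min_width=11, slack=2)
Line 5: ['code', 'of', 'word'] (min_width=12, slack=1)
Line 6: ['to', 'umbrella'] (min_width=11, slack=2)
Line 7: ['white'] (min_width=5, slack=8)
Line 8: ['festival'] (min_width=8, slack=5)
Line 9: ['young', 'robot'] (min_width=11, slack=2)
Line 10: ['is'] (min_width=2, slack=11)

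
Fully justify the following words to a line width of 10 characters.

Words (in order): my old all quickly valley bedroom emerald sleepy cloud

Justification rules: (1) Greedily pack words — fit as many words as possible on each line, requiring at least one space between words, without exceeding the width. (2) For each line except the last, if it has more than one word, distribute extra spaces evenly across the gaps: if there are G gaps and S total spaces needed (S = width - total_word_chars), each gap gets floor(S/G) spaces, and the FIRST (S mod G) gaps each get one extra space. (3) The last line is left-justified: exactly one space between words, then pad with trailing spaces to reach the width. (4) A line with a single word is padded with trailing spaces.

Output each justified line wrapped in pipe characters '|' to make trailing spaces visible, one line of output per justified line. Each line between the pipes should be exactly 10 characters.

Answer: |my old all|
|quickly   |
|valley    |
|bedroom   |
|emerald   |
|sleepy    |
|cloud     |

Derivation:
Line 1: ['my', 'old', 'all'] (min_width=10, slack=0)
Line 2: ['quickly'] (min_width=7, slack=3)
Line 3: ['valley'] (min_width=6, slack=4)
Line 4: ['bedroom'] (min_width=7, slack=3)
Line 5: ['emerald'] (min_width=7, slack=3)
Line 6: ['sleepy'] (min_width=6, slack=4)
Line 7: ['cloud'] (min_width=5, slack=5)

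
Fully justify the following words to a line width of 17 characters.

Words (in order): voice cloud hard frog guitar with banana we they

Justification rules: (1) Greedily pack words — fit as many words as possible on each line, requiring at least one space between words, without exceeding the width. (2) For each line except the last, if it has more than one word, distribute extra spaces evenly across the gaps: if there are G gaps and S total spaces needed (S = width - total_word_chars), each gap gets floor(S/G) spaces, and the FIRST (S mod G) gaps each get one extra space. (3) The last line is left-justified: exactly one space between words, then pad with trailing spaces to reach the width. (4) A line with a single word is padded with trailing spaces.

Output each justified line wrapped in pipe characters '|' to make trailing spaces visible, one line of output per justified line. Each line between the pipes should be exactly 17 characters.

Answer: |voice  cloud hard|
|frog  guitar with|
|banana we they   |

Derivation:
Line 1: ['voice', 'cloud', 'hard'] (min_width=16, slack=1)
Line 2: ['frog', 'guitar', 'with'] (min_width=16, slack=1)
Line 3: ['banana', 'we', 'they'] (min_width=14, slack=3)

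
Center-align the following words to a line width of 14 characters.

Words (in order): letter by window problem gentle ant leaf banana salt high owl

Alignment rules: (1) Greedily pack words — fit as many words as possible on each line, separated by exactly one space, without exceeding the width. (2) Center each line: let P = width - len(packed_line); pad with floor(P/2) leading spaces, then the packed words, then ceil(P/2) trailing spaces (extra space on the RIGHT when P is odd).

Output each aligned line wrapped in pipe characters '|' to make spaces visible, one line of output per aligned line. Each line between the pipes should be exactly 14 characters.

Answer: |  letter by   |
|window problem|
|  gentle ant  |
| leaf banana  |
|salt high owl |

Derivation:
Line 1: ['letter', 'by'] (min_width=9, slack=5)
Line 2: ['window', 'problem'] (min_width=14, slack=0)
Line 3: ['gentle', 'ant'] (min_width=10, slack=4)
Line 4: ['leaf', 'banana'] (min_width=11, slack=3)
Line 5: ['salt', 'high', 'owl'] (min_width=13, slack=1)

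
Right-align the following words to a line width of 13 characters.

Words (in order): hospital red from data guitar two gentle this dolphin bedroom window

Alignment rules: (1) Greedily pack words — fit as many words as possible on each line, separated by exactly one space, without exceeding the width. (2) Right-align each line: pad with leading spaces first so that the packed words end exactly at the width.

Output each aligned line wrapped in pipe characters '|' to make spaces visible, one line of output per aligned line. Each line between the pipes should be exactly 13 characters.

Answer: | hospital red|
|    from data|
|   guitar two|
|  gentle this|
|      dolphin|
|      bedroom|
|       window|

Derivation:
Line 1: ['hospital', 'red'] (min_width=12, slack=1)
Line 2: ['from', 'data'] (min_width=9, slack=4)
Line 3: ['guitar', 'two'] (min_width=10, slack=3)
Line 4: ['gentle', 'this'] (min_width=11, slack=2)
Line 5: ['dolphin'] (min_width=7, slack=6)
Line 6: ['bedroom'] (min_width=7, slack=6)
Line 7: ['window'] (min_width=6, slack=7)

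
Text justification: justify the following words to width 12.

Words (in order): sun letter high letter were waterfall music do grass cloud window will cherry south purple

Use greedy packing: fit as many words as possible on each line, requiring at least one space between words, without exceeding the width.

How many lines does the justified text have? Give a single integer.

Line 1: ['sun', 'letter'] (min_width=10, slack=2)
Line 2: ['high', 'letter'] (min_width=11, slack=1)
Line 3: ['were'] (min_width=4, slack=8)
Line 4: ['waterfall'] (min_width=9, slack=3)
Line 5: ['music', 'do'] (min_width=8, slack=4)
Line 6: ['grass', 'cloud'] (min_width=11, slack=1)
Line 7: ['window', 'will'] (min_width=11, slack=1)
Line 8: ['cherry', 'south'] (min_width=12, slack=0)
Line 9: ['purple'] (min_width=6, slack=6)
Total lines: 9

Answer: 9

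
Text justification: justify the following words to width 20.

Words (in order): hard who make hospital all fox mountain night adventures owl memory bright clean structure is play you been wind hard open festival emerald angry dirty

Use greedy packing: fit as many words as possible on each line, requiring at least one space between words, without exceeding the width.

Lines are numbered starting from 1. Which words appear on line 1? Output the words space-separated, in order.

Line 1: ['hard', 'who', 'make'] (min_width=13, slack=7)
Line 2: ['hospital', 'all', 'fox'] (min_width=16, slack=4)
Line 3: ['mountain', 'night'] (min_width=14, slack=6)
Line 4: ['adventures', 'owl'] (min_width=14, slack=6)
Line 5: ['memory', 'bright', 'clean'] (min_width=19, slack=1)
Line 6: ['structure', 'is', 'play'] (min_width=17, slack=3)
Line 7: ['you', 'been', 'wind', 'hard'] (min_width=18, slack=2)
Line 8: ['open', 'festival'] (min_width=13, slack=7)
Line 9: ['emerald', 'angry', 'dirty'] (min_width=19, slack=1)

Answer: hard who make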